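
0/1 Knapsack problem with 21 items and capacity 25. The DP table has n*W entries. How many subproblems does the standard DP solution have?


The DP table is indexed by (item, capacity).
Rows: 21 items
Columns: 25 capacity values (1 to W)
Total subproblems = 21 * 25 = 525


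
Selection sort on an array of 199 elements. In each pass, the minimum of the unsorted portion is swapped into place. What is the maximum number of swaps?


Selection sort performs one swap per pass:
  Pass 1: find min in positions 0 to 198, swap with position 0
  Pass 2: find min in positions 1 to 198, swap with position 1
  Pass 3: find min in positions 2 to 198, swap with position 2
  Pass 4: find min in positions 3 to 198, swap with position 3
  Pass 5: find min in positions 4 to 198, swap with position 4
  ... (193 more passes)
Total passes (and swaps) = n - 1 = 199 - 1 = 198


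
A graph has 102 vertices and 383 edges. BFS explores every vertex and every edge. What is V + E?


A full BFS traversal dequeues each vertex once and examines each edge once.
Vertex visits: 102
Edge visits: 383
V + E = 102 + 383 = 485


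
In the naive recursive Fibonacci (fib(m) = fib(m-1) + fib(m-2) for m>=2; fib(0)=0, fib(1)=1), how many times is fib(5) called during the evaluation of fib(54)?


Let N(m) = number of times fib(m) is called while evaluating fib(54).
N(54) = 1 (the initial call).
N(53) = 1 (only fib(54) calls it).
For 1 <= m <= 52: fib(m) is called by fib(m+1) and fib(m+2), so
  N(m) = N(m+1) + N(m+2).
fib(0) is called only by fib(2), so N(0) = N(2).
Walk down from m=54:
  N(54)=1, N(53)=1, N(52)=2, N(51)=3, N(50)=5, N(49)=8, N(48)=13, N(47)=21, N(46)=34, N(45)=55, N(44)=89, N(43)=144, N(42)=233, N(41)=377, N(40)=610, N(39)=987, N(38)=1597, N(37)=2584, N(36)=4181, N(35)=6765, N(34)=10946, N(33)=17711, N(32)=28657, N(31)=46368, N(30)=75025, N(29)=121393, N(28)=196418, N(27)=317811, N(26)=514229, N(25)=832040, N(24)=1346269, N(23)=2178309, N(22)=3524578, N(21)=5702887, N(20)=9227465, N(19)=14930352, N(18)=24157817, N(17)=39088169, N(16)=63245986, N(15)=102334155, N(14)=165580141, N(13)=267914296, N(12)=433494437, N(11)=701408733, N(10)=1134903170, N(9)=1836311903, N(8)=2971215073, N(7)=4807526976, N(6)=7778742049, N(5)=12586269025
N(5) = 12586269025


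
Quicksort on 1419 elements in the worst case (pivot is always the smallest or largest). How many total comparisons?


In the worst case, each partition step picks the worst pivot:
  Partition 1: 1418 comparisons (n-1 elements to compare)
  Partition 2: 1417 comparisons
  Partition 3: 1416 comparisons
  Partition 4: 1415 comparisons
  Partition 5: 1414 comparisons
  ...
  Last partition: 0 comparisons
Total = (n-1) + (n-2) + ... + 1 + 0 = n*(n-1)/2
= 1419*1418/2 = 1006071


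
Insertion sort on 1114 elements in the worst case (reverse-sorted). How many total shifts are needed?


In the worst case (reverse-sorted), each element shifts past all previous:
  Element 1: 1 shifts
  Element 2: 2 shifts
  Element 3: 3 shifts
  Element 4: 4 shifts
  Element 5: 5 shifts
  ...
  Element 1113: 1113 shifts
Total = 1 + 2 + ... + 1113
= 1114*(1114-1)/2 = 619941


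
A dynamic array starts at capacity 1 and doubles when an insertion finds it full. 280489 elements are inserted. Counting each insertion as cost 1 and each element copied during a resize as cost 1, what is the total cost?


n = 280489
Insertion costs: 280489
Resizes copy 1, 2, 4, ... up to the largest power of 2 that is <= n-1 = 280488, i.e. 262144.
Copy costs = 1 + 2 + 4 + 8 + 16 + 32 + 64 + 128 + 256 + 512 + 1024 + 2048 + 4096 + 8192 + 16384 + 32768 + 65536 + 131072 + 262144 = 524287
Total = 280489 + 524287 = 804776


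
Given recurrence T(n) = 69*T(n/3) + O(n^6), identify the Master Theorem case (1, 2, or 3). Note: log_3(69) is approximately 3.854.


Master Theorem parameters: a=69, b=3, c=6
log_b(a) = 3.854
Compare b^c with a: 3^6 = 729 > 69, so c > log_b(a).
Comparing c=6 vs log_b(a)=3.854:
6 > 3.854 => Case 3
Result: T(n) = O(n^6)
Master Theorem case = 3


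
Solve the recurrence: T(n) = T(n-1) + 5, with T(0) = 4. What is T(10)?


Unrolling the recurrence:
T(10) = T(9) + 5
       = T(8) + 5 + 5
       = T(7) + 5*3
       ...
       = T(0) + 5*10
       = 4 + 50 = 54


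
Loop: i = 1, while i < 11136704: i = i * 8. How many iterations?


i multiplies by 8 each step:
i = 1 -> 8 -> 64 -> 512 -> 4096 -> 32768 -> 262144 -> 2097152 -> 16777216 (stop)
Iterations = ceil(log_8(11136704)) = 8


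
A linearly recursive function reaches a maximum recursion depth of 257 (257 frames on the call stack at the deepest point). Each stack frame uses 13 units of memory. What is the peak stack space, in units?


Maximum recursion depth = 257 frames
Memory per frame = 13 units
Total stack space = depth * frame_size
= 257 * 13 = 3341


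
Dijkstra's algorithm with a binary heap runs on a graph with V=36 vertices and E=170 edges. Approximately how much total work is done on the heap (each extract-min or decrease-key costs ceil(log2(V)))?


Dijkstra with a binary heap: each vertex is extracted once, each edge may relax once.
Each heap operation costs O(log V).
V + E = 36 + 170 = 206
ceil(log2(36)) = 6 (since 2^5 = 32 < 36 <= 64 = 2^6)
Total heap work = (V+E) * ceil(log2(V)) = 206 * 6 = 1236


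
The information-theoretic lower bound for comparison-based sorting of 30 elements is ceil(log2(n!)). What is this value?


A binary decision tree of height h has at most 2^h leaves and needs at least n! of them, so h >= ceil(log2(n!)).
Compute 30! as a running product:
  x2 = 2, x3 = 6, x4 = 24, x5 = 120
  x6 = 720, x7 = 5040, x8 = 40320, x9 = 362880
  x10 = 3628800, x11 = 39916800, x12 = 479001600, x13 = 6227020800
  x14 = 87178291200, x15 = 1307674368000, x16 = 20922789888000, x17 = 355687428096000
  x18 = 6402373705728000, x19 = 121645100408832000, x20 = 2432902008176640000, x21 = 51090942171709440000
  x22 = 1124000727777607680000, x23 = 25852016738884976640000, x24 = 620448401733239439360000, x25 = 15511210043330985984000000
  x26 = 403291461126605635584000000, x27 = 10888869450418352160768000000, x28 = 304888344611713860501504000000, x29 = 8841761993739701954543616000000
  x30 = 265252859812191058636308480000000
30! = 265252859812191058636308480000000
Bracket between powers of 2:
  2^107 = 162259276829213363391578010288128 < 265252859812191058636308480000000 <= 324518553658426726783156020576256 = 2^108
So ceil(log2(30!)) = 108


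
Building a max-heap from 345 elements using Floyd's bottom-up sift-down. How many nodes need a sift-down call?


In a heap of 345 elements (0-indexed array):
  Last element index: 344
  Parent of last element: floor((344 - 1) / 2) = 171
  Internal nodes: indices 0 to 171
  Count = floor(345/2) = 172


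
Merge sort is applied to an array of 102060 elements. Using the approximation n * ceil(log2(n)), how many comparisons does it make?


Merge sort divides the array into halves recursively.
Number of levels = ceil(log2(102060)) = 17
At each level, approximately n = 102060 comparisons are needed for merging.
Total comparisons ~ n * ceil(log2(n)) = 102060 * 17 = 1735020


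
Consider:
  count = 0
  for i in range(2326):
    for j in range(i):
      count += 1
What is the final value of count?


For each i, the inner loop runs i times:
  i=0: inner runs 0 times
  i=1: inner runs 1 time
  i=2: inner runs 2 times
  i=3: inner runs 3 times
  i=4: inner runs 4 times
  i=5: inner runs 5 times
  i=6: inner runs 6 times
  i=7: inner runs 7 times
  ...
Total = 0 + 1 + 2 + ... + 2325 = 2326*(2326-1)/2 = 2703975


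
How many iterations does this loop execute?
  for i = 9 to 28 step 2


The loop variable i takes values starting at 9 and increments by 2 each iteration.
Sequence: i = 9, 11, 13, 15, 17, 19, 21, 23, 25, ...
The upper bound 28 is inclusive, so the count is floor((last - first) / step) + 1:
floor((28 - 9) / 2) + 1 = floor(19/2) + 1 = 9 + 1 = 10


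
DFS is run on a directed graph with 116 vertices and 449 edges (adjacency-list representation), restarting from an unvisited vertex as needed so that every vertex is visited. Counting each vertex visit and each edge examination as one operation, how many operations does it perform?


A full DFS traversal processes each vertex exactly once (push/pop on stack).
Each directed edge is examined once.
V = 116, E = 449
V + E = 565


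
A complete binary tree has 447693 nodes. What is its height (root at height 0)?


In a complete binary tree, level k holds nodes 2^k .. 2^(k+1)-1 (1-indexed).
Height = floor(log2(n)) = floor(log2(447693)) = 18
Check: 2^18 = 262144 <= 447693 < 524288 = 2^19


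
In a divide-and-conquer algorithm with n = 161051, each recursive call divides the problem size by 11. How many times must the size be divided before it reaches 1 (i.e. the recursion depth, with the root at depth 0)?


Number of divisions = log_11(161051)
Sizes: 161051 -> 14641 -> 1331 -> 121 -> 11 -> 1 (5 divisions)
Recursion depth = 5


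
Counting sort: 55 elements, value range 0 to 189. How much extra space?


n = 55 (output array)
k = 190 (count array for 190 distinct values)
Extra space = 55 + 190 = 245


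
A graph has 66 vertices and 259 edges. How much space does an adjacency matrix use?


Adjacency matrix: V x V grid of entries
Space = V^2 = 66^2 = 66 * 66 = 4356


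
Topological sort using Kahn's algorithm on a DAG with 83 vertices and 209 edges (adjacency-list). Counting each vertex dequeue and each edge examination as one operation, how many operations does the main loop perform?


Kahn's algorithm:
  1. Compute in-degrees: O(V + E)
  2. Process queue: each vertex dequeued once (O(V))
     each edge examined once (O(E))
Total = V + E = 83 + 209 = 292


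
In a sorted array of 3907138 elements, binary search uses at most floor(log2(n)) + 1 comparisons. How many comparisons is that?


Halving sequence: 3907138 -> 1953569 -> 976784 -> 488392 -> 244196 -> 122098 -> 61049 -> 30524 -> 15262 -> 7631 -> 3815 -> 1907 -> 953 -> 476 -> 238 -> 119 -> 59 -> 29 -> 14 -> 7 -> 3 -> 1
Number of halvings = 21
Max comparisons = 21 + 1 = 22


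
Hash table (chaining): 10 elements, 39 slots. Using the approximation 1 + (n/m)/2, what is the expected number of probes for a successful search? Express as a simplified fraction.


Computing expected probes:
alpha = 10/39
= 1 + alpha/2
= 1 + 10/(2*39)
= (2*39 + 10) / (2*39)
= 88/78 = 44/39


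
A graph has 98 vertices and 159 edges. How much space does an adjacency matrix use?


Adjacency matrix: V x V grid of entries
Space = V^2 = 98^2 = 98 * 98 = 9604


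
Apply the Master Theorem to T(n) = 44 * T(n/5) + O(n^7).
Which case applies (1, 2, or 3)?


The Master Theorem: T(n) = a*T(n/b) + O(n^c)
  a = 44, b = 5, c = 7
log_b(a) = log_5(44) ~ 2.351
Compare b^c with a: 5^7 = 78125 > 44, so c > log_b(a).
Since c > log_b(a), Case 3 applies.
T(n) = O(n^7)
Master Theorem case = 3


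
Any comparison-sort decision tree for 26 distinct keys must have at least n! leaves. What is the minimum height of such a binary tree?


A binary decision tree of height h has at most 2^h leaves and needs at least n! of them, so h >= ceil(log2(n!)).
Compute 26! as a running product:
  x2 = 2, x3 = 6, x4 = 24, x5 = 120
  x6 = 720, x7 = 5040, x8 = 40320, x9 = 362880
  x10 = 3628800, x11 = 39916800, x12 = 479001600, x13 = 6227020800
  x14 = 87178291200, x15 = 1307674368000, x16 = 20922789888000, x17 = 355687428096000
  x18 = 6402373705728000, x19 = 121645100408832000, x20 = 2432902008176640000, x21 = 51090942171709440000
  x22 = 1124000727777607680000, x23 = 25852016738884976640000, x24 = 620448401733239439360000, x25 = 15511210043330985984000000
  x26 = 403291461126605635584000000
26! = 403291461126605635584000000
Bracket between powers of 2:
  2^88 = 309485009821345068724781056 < 403291461126605635584000000 <= 618970019642690137449562112 = 2^89
So ceil(log2(26!)) = 89


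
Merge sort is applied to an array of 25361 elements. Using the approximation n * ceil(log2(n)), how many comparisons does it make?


Merge sort divides the array into halves recursively.
Number of levels = ceil(log2(25361)) = 15
At each level, approximately n = 25361 comparisons are needed for merging.
Total comparisons ~ n * ceil(log2(n)) = 25361 * 15 = 380415


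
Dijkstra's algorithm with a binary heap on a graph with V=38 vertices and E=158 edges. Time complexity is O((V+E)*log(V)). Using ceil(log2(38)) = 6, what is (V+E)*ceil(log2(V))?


Dijkstra with a binary heap: each vertex is extracted once, each edge may relax once.
Each heap operation costs O(log V).
V + E = 38 + 158 = 196
ceil(log2(38)) = 6 (since 2^5 = 32 < 38 <= 64 = 2^6)
Total heap work = (V+E) * ceil(log2(V)) = 196 * 6 = 1176


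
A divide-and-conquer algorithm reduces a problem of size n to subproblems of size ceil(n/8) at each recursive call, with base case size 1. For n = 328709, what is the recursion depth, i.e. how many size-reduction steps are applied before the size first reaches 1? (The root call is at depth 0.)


Each step divides the size by 8 (rounding up); after k steps the size is ceil(n/8^k), which equals 1 exactly when 8^k >= n.
So the depth is the smallest k with 8^k >= 328709, i.e. ceil(log_8(328709)).
8^6 = 262144 < 328709 <= 2097152 = 8^7
Recursion depth = 7


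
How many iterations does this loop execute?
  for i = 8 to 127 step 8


The loop variable i takes values starting at 8 and increments by 8 each iteration.
Sequence: i = 8, 16, 24, 32, 40, 48, 56, 64, 72, ...
The upper bound 127 is inclusive, so the count is floor((last - first) / step) + 1:
floor((127 - 8) / 8) + 1 = floor(119/8) + 1 = 14 + 1 = 15


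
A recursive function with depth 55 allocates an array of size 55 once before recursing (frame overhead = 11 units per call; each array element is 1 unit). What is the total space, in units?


Array allocation: 55 units (allocated once)
Stack frames: 55 deep * 11 per frame = 605 units
Total = 55 + 605 = 660


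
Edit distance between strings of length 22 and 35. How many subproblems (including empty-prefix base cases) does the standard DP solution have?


The table includes base cases (empty prefixes).
Rows: (m+1) = 23
Columns: (n+1) = 36
Total = 23 * 36 = 828


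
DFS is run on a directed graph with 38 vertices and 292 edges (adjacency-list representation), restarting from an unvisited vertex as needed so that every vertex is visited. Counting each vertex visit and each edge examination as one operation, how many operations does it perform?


A full DFS traversal processes each vertex exactly once (push/pop on stack).
Each directed edge is examined once.
V = 38, E = 292
V + E = 330


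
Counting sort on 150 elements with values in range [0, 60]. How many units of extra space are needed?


Output array size: 150 (to store sorted result)
Count array size: 61 (one slot per possible value, range 0 to 60)
Total extra space = 150 + 61 = 211


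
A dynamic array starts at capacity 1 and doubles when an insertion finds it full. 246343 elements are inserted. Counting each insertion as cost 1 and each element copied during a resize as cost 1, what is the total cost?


n = 246343
Insertion costs: 246343
Resizes copy 1, 2, 4, ... up to the largest power of 2 that is <= n-1 = 246342, i.e. 131072.
Copy costs = 1 + 2 + 4 + 8 + 16 + 32 + 64 + 128 + 256 + 512 + 1024 + 2048 + 4096 + 8192 + 16384 + 32768 + 65536 + 131072 = 262143
Total = 246343 + 262143 = 508486


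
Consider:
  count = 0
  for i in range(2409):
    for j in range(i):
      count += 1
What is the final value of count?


For each i, the inner loop runs i times:
  i=0: inner runs 0 times
  i=1: inner runs 1 time
  i=2: inner runs 2 times
  i=3: inner runs 3 times
  i=4: inner runs 4 times
  i=5: inner runs 5 times
  i=6: inner runs 6 times
  i=7: inner runs 7 times
  ...
Total = 0 + 1 + 2 + ... + 2408 = 2409*(2409-1)/2 = 2900436


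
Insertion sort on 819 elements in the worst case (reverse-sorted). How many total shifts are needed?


In the worst case (reverse-sorted), each element shifts past all previous:
  Element 1: 1 shifts
  Element 2: 2 shifts
  Element 3: 3 shifts
  Element 4: 4 shifts
  Element 5: 5 shifts
  ...
  Element 818: 818 shifts
Total = 1 + 2 + ... + 818
= 819*(819-1)/2 = 334971


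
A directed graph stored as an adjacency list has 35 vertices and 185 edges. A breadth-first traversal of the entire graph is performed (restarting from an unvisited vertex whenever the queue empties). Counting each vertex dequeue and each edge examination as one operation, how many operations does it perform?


A full BFS traversal dequeues each vertex once and examines each edge once.
Vertex visits: 35
Edge visits: 185
V + E = 35 + 185 = 220


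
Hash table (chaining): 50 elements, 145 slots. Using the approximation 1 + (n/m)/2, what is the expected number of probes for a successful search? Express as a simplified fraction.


Computing expected probes:
alpha = 50/145
= 1 + alpha/2
= 1 + 50/(2*145)
= (2*145 + 50) / (2*145)
= 340/290 = 34/29


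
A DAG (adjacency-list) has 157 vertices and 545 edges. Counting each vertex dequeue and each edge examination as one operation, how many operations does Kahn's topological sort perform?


V = 157 (vertex processing)
E = 545 (edge processing)
V + E = 157 + 545 = 702


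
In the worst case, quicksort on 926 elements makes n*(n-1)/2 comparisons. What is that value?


Sum of comparisons per partition:
925 + 924 + ... + 1 + 0
= 926 * (926 - 1) / 2
= 926 * 925 / 2
= 428275


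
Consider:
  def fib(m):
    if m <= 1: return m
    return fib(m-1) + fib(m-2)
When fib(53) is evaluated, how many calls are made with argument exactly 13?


Let N(m) = number of times fib(m) is called while evaluating fib(53).
N(53) = 1 (the initial call).
N(52) = 1 (only fib(53) calls it).
For 1 <= m <= 51: fib(m) is called by fib(m+1) and fib(m+2), so
  N(m) = N(m+1) + N(m+2).
fib(0) is called only by fib(2), so N(0) = N(2).
Walk down from m=53:
  N(53)=1, N(52)=1, N(51)=2, N(50)=3, N(49)=5, N(48)=8, N(47)=13, N(46)=21, N(45)=34, N(44)=55, N(43)=89, N(42)=144, N(41)=233, N(40)=377, N(39)=610, N(38)=987, N(37)=1597, N(36)=2584, N(35)=4181, N(34)=6765, N(33)=10946, N(32)=17711, N(31)=28657, N(30)=46368, N(29)=75025, N(28)=121393, N(27)=196418, N(26)=317811, N(25)=514229, N(24)=832040, N(23)=1346269, N(22)=2178309, N(21)=3524578, N(20)=5702887, N(19)=9227465, N(18)=14930352, N(17)=24157817, N(16)=39088169, N(15)=63245986, N(14)=102334155, N(13)=165580141
N(13) = 165580141


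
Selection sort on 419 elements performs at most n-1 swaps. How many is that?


Each of the 418 passes places one element in its final position.
Pass 1: swap minimum into position 0
Pass 2: swap minimum of remaining into position 1
...
Pass 418: last two elements, one swap
Maximum swaps = 419 - 1 = 418


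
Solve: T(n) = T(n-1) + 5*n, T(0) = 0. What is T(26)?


Expanding the recurrence:
T(26) = T(25) + 5*26
       = T(24) + 5*25 + 5*26
       ...
       = T(0) + 5*(1 + 2 + ... + 26)
       = 0 + 5 * 26*27/2
       = 0 + 5 * 351
       = 0 + 1755 = 1755


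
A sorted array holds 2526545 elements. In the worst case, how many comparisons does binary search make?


Halving sequence: 2526545 -> 1263272 -> 631636 -> 315818 -> 157909 -> 78954 -> 39477 -> 19738 -> 9869 -> 4934 -> 2467 -> 1233 -> 616 -> 308 -> 154 -> 77 -> 38 -> 19 -> 9 -> 4 -> 2 -> 1
Number of halvings = 21
Max comparisons = 21 + 1 = 22


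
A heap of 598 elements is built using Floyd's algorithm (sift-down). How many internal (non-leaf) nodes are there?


Leaf nodes occupy roughly half the array.
Sift-down is called for each internal node, starting from the last one.
Internal nodes = floor(n/2) = floor(598/2) = 299


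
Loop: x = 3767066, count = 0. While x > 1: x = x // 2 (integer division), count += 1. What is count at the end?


The variable x halves each step:
x = 3767066 -> 1883533 -> 941766 -> 470883 -> 235441 -> 117720 -> 58860 -> 29430 -> 14715 -> 7357 -> 3678 -> 1839 -> 919 -> 459 -> 229 -> 114 -> 57 -> 28 -> 14 -> 7 -> 3 -> 1
Number of halvings = floor(log2(3767066)) = 21


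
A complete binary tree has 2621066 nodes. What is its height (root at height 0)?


In a complete binary tree, level k holds nodes 2^k .. 2^(k+1)-1 (1-indexed).
Height = floor(log2(n)) = floor(log2(2621066)) = 21
Check: 2^21 = 2097152 <= 2621066 < 4194304 = 2^22


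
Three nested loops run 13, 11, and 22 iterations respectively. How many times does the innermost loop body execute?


Loop 1 (outermost): 13 iterations
Loop 2 (middle): 11 iterations per outer
Loop 3 (innermost): 22 iterations per middle
Total = 13 * 11 * 22 = 3146


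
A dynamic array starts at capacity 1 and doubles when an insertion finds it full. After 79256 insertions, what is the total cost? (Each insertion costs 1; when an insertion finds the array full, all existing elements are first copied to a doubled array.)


Insertion cost: 79256 (one per element)
Resizes occur just before inserting elements 2, 3, 5, 9, ...
Elements copied at each resize: 1 + 2 + 4 + 8 + 16 + 32 + 64 + 128 + 256 + 512 + 1024 + 2048 + 4096 + 8192 + 16384 + 32768 + 65536
Sum of copies = 131071 (geometric series: 2^k - 1)
Total = 79256 + 131071 = 210327


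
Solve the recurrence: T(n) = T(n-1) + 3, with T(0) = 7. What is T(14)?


Unrolling the recurrence:
T(14) = T(13) + 3
       = T(12) + 3 + 3
       = T(11) + 3*3
       ...
       = T(0) + 3*14
       = 7 + 42 = 49


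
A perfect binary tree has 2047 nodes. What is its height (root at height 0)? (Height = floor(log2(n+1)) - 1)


For a perfect binary tree of height h: n = 2^(h+1) - 1, so h = log2(n+1) - 1.
  n + 1 = 2048 = 2^11
  log2(2048) = 11
  height = 11 - 1 = 10


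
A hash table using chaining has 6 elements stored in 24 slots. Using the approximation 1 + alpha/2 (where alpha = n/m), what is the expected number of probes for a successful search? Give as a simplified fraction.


Load factor alpha = n/m = 6/24
Expected probes = 1 + alpha/2 = 1 + 6/(2*24)
= 1 + 6/48
= 48/48 + 6/48
= 54/48
Simplify: 9/8


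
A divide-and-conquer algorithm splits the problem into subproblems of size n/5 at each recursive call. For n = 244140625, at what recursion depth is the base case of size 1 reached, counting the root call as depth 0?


At each depth, the problem size is divided by 5:
  Depth 0: problem size = 244140625
  Depth 1: problem size = 48828125
  Depth 2: problem size = 9765625
  Depth 3: problem size = 1953125
  Depth 4: problem size = 390625
  Depth 5: problem size = 78125
  Depth 6: problem size = 15625
  Depth 7: problem size = 3125
  Depth 8: problem size = 625
  Depth 9: problem size = 125
  Depth 10: problem size = 25
  Depth 11: problem size = 5
  Depth 12: problem size = 1 (base case)
The base case is reached at depth log_5(244140625) = 12 (the tree has 13 levels counting depth 0, but the depth asked for is 12).
Recursion depth = 12


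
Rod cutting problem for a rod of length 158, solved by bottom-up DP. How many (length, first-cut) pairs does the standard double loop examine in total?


For each subproblem length i = 1..158, the inner loop considers i possible first cuts.
Total = 1 + 2 + ... + 158
= 158*(158+1)/2
= 158*159/2 = 12561


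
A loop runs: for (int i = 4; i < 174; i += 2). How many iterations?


Loop starts at i = 4, increments by 2, stops when i >= 174.
Number of iterations = ceil((174 - 4) / 2)
= ceil(170 / 2)
= 85


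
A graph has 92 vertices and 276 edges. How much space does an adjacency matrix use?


Adjacency matrix: V x V grid of entries
Space = V^2 = 92^2 = 92 * 92 = 8464


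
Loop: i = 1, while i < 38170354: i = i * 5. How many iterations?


i multiplies by 5 each step:
i = 1 -> 5 -> 25 -> 125 -> 625 -> 3125 -> 15625 -> 78125 -> 390625 -> 1953125 -> 9765625 -> 48828125 (stop)
Iterations = ceil(log_5(38170354)) = 11


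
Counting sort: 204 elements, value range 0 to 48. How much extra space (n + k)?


n = 204 (output array)
k = 49 (count array for 49 distinct values)
Extra space = 204 + 49 = 253


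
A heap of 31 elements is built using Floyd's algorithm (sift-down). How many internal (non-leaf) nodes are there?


Leaf nodes occupy roughly half the array.
Sift-down is called for each internal node, starting from the last one.
Internal nodes = floor(n/2) = floor(31/2) = 15


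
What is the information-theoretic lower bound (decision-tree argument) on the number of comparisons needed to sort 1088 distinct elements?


A binary decision tree of height h has at most 2^h leaves and needs at least n! of them, so h >= ceil(log2(n!)).
1088! is far too large to multiply out, so use Stirling's series:
  ln(n!) ~ n ln n - n + (1/2) ln(2 pi n) + 1/(12n)  (error below 1/(360 n^3), negligible here)
  ln(1088) = 6.9920964
  n ln n = 1088 * 6.9920964 = 7607.4009
  (1/2) ln(2 pi * 1088) = (1/2) ln(6836.1056) = 4.4150
  1/(12*1088) = 0.0001
  ln(1088!) ~ 7607.4009 - 1088 + 4.4150 + 0.0001 = 6523.8160
Convert to base 2: log2(1088!) = 6523.8160 / ln 2 = 6523.8160 / 0.69314718 = 9411.8770
ceil(9411.8770) = 9412


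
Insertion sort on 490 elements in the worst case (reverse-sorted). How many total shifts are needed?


In the worst case (reverse-sorted), each element shifts past all previous:
  Element 1: 1 shifts
  Element 2: 2 shifts
  Element 3: 3 shifts
  Element 4: 4 shifts
  Element 5: 5 shifts
  ...
  Element 489: 489 shifts
Total = 1 + 2 + ... + 489
= 490*(490-1)/2 = 119805


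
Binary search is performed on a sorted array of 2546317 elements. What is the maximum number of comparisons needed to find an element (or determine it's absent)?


Binary search halves the search space each comparison:
  Step 1: search space = 2546317 -> 1273158
  Step 2: search space = 1273158 -> 636579
  Step 3: search space = 636579 -> 318289
  Step 4: search space = 318289 -> 159144
  Step 5: search space = 159144 -> 79572
  Step 6: search space = 79572 -> 39786
  Step 7: search space = 39786 -> 19893
  Step 8: search space = 19893 -> 9946
  Step 9: search space = 9946 -> 4973
  Step 10: search space = 4973 -> 2486
  Step 11: search space = 2486 -> 1243
  Step 12: search space = 1243 -> 621
  Step 13: search space = 621 -> 310
  Step 14: search space = 310 -> 155
  Step 15: search space = 155 -> 77
  Step 16: search space = 77 -> 38
  Step 17: search space = 38 -> 19
  Step 18: search space = 19 -> 9
  Step 19: search space = 9 -> 4
  Step 20: search space = 4 -> 2
  Step 21: search space = 2 -> 1
  Step 22: search space = 1 (final check)
Maximum comparisons = floor(log2(2546317)) + 1 = 21 + 1 = 22


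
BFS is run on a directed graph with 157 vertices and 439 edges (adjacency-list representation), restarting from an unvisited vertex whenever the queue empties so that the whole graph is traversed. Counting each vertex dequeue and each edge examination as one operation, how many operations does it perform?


A full BFS traversal dequeues each vertex exactly once and examines each directed edge exactly once.
V = 157 (vertex processing cost)
E = 439 (edge examination cost)
Total operations proportional to V + E = 157 + 439 = 596


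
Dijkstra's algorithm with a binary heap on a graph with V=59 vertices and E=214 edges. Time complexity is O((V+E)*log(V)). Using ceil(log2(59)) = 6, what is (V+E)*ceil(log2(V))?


Dijkstra with a binary heap: each vertex is extracted once, each edge may relax once.
Each heap operation costs O(log V).
V + E = 59 + 214 = 273
ceil(log2(59)) = 6 (since 2^5 = 32 < 59 <= 64 = 2^6)
Total heap work = (V+E) * ceil(log2(V)) = 273 * 6 = 1638


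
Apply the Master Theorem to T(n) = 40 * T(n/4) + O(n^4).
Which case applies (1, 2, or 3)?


The Master Theorem: T(n) = a*T(n/b) + O(n^c)
  a = 40, b = 4, c = 4
log_b(a) = log_4(40) ~ 2.661
Compare b^c with a: 4^4 = 256 > 40, so c > log_b(a).
Since c > log_b(a), Case 3 applies.
T(n) = O(n^4)
Master Theorem case = 3


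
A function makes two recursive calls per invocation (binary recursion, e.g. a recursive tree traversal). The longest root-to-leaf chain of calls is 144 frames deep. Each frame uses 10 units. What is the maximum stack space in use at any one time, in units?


Binary recursion: the two calls run one after the other, so only one root-to-leaf chain of frames is on the stack at a time.
Maximum depth (longest chain) = 144 frames
Each frame = 10 units
Max stack space = 144 * 10 = 1440


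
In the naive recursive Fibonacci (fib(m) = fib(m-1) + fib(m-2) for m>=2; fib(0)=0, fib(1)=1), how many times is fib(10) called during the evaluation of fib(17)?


Let N(m) = number of times fib(m) is called while evaluating fib(17).
N(17) = 1 (the initial call).
N(16) = 1 (only fib(17) calls it).
For 1 <= m <= 15: fib(m) is called by fib(m+1) and fib(m+2), so
  N(m) = N(m+1) + N(m+2).
fib(0) is called only by fib(2), so N(0) = N(2).
Walk down from m=17:
  N(17)=1, N(16)=1, N(15)=2, N(14)=3, N(13)=5, N(12)=8, N(11)=13, N(10)=21
N(10) = 21


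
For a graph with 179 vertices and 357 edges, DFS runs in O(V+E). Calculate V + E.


A full DFS traversal visits each vertex once and examines each edge once.
V = 179
E = 357
Sum = 179 + 357 = 536


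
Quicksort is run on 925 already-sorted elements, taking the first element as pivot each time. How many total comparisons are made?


Sum of comparisons per partition:
924 + 923 + ... + 1 + 0
= 925 * (925 - 1) / 2
= 925 * 924 / 2
= 427350


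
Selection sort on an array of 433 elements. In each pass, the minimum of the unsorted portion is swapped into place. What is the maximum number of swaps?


Selection sort performs one swap per pass:
  Pass 1: find min in positions 0 to 432, swap with position 0
  Pass 2: find min in positions 1 to 432, swap with position 1
  Pass 3: find min in positions 2 to 432, swap with position 2
  Pass 4: find min in positions 3 to 432, swap with position 3
  Pass 5: find min in positions 4 to 432, swap with position 4
  ... (427 more passes)
Total passes (and swaps) = n - 1 = 433 - 1 = 432


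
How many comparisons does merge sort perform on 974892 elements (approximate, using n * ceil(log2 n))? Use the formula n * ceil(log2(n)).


Recursion depth: ceil(log2(974892)) = 20
Each recursion level merges n = 974892 elements
Total = 974892 * 20 = 19497840


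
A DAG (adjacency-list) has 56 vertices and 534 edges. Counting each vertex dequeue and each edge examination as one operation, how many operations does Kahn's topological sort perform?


V = 56 (vertex processing)
E = 534 (edge processing)
V + E = 56 + 534 = 590


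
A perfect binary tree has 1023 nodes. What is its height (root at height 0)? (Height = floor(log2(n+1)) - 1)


For a perfect binary tree of height h: n = 2^(h+1) - 1, so h = log2(n+1) - 1.
  n + 1 = 1024 = 2^10
  log2(1024) = 10
  height = 10 - 1 = 9


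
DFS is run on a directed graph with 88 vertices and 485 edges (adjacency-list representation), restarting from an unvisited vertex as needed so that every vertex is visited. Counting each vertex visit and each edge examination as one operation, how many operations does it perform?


A full DFS traversal processes each vertex exactly once (push/pop on stack).
Each directed edge is examined once.
V = 88, E = 485
V + E = 573


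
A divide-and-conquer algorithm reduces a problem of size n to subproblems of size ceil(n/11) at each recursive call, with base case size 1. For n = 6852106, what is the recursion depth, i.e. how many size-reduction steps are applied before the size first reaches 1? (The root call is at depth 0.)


Each step divides the size by 11 (rounding up); after k steps the size is ceil(n/11^k), which equals 1 exactly when 11^k >= n.
So the depth is the smallest k with 11^k >= 6852106, i.e. ceil(log_11(6852106)).
11^6 = 1771561 < 6852106 <= 19487171 = 11^7
Recursion depth = 7


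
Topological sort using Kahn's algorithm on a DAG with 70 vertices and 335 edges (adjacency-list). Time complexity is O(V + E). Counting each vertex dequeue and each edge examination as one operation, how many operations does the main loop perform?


Kahn's algorithm:
  1. Compute in-degrees: O(V + E)
  2. Process queue: each vertex dequeued once (O(V))
     each edge examined once (O(E))
Total = V + E = 70 + 335 = 405


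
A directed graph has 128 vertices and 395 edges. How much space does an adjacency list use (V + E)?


Adjacency list: one list head per vertex + one entry per edge
Vertex heads: 128
Edge entries: 395
Total = 128 + 395 = 523


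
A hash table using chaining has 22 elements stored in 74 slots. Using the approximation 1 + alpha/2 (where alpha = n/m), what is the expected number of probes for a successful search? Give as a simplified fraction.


Load factor alpha = n/m = 22/74
Expected probes = 1 + alpha/2 = 1 + 22/(2*74)
= 1 + 22/148
= 148/148 + 22/148
= 170/148
Simplify: 85/74


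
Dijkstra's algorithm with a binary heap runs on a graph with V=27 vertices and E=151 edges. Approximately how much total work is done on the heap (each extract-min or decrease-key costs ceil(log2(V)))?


Dijkstra with a binary heap: each vertex is extracted once, each edge may relax once.
Each heap operation costs O(log V).
V + E = 27 + 151 = 178
ceil(log2(27)) = 5 (since 2^4 = 16 < 27 <= 32 = 2^5)
Total heap work = (V+E) * ceil(log2(V)) = 178 * 5 = 890


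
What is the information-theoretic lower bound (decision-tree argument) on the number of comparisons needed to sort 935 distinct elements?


A binary decision tree of height h has at most 2^h leaves and needs at least n! of them, so h >= ceil(log2(n!)).
935! is far too large to multiply out, so use Stirling's series:
  ln(n!) ~ n ln n - n + (1/2) ln(2 pi n) + 1/(12n)  (error below 1/(360 n^3), negligible here)
  ln(935) = 6.8405465
  n ln n = 935 * 6.8405465 = 6395.9110
  (1/2) ln(2 pi * 935) = (1/2) ln(5874.7783) = 4.3392
  1/(12*935) = 0.0001
  ln(935!) ~ 6395.9110 - 935 + 4.3392 + 0.0001 = 5465.2503
Convert to base 2: log2(935!) = 5465.2503 / ln 2 = 5465.2503 / 0.69314718 = 7884.6895
ceil(7884.6895) = 7885


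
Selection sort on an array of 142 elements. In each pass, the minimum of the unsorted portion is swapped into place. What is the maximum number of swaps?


Selection sort performs one swap per pass:
  Pass 1: find min in positions 0 to 141, swap with position 0
  Pass 2: find min in positions 1 to 141, swap with position 1
  Pass 3: find min in positions 2 to 141, swap with position 2
  Pass 4: find min in positions 3 to 141, swap with position 3
  Pass 5: find min in positions 4 to 141, swap with position 4
  ... (136 more passes)
Total passes (and swaps) = n - 1 = 142 - 1 = 141


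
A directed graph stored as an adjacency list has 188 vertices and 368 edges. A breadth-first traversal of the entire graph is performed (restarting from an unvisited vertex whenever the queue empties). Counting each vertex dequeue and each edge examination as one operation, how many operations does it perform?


A full BFS traversal dequeues each vertex once and examines each edge once.
Vertex visits: 188
Edge visits: 368
V + E = 188 + 368 = 556


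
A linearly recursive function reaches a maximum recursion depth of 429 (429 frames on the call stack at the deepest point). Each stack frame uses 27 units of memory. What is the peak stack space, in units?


Maximum recursion depth = 429 frames
Memory per frame = 27 units
Total stack space = depth * frame_size
= 429 * 27 = 11583


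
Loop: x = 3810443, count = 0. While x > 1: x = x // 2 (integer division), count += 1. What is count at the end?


The variable x halves each step:
x = 3810443 -> 1905221 -> 952610 -> 476305 -> 238152 -> 119076 -> 59538 -> 29769 -> 14884 -> 7442 -> 3721 -> 1860 -> 930 -> 465 -> 232 -> 116 -> 58 -> 29 -> 14 -> 7 -> 3 -> 1
Number of halvings = floor(log2(3810443)) = 21


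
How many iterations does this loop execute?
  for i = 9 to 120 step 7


The loop variable i takes values starting at 9 and increments by 7 each iteration.
Sequence: i = 9, 16, 23, 30, 37, 44, 51, 58, 65, ...
The upper bound 120 is inclusive, so the count is floor((last - first) / step) + 1:
floor((120 - 9) / 7) + 1 = floor(111/7) + 1 = 15 + 1 = 16


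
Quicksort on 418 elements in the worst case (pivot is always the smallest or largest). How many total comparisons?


In the worst case, each partition step picks the worst pivot:
  Partition 1: 417 comparisons (n-1 elements to compare)
  Partition 2: 416 comparisons
  Partition 3: 415 comparisons
  Partition 4: 414 comparisons
  Partition 5: 413 comparisons
  ...
  Last partition: 0 comparisons
Total = (n-1) + (n-2) + ... + 1 + 0 = n*(n-1)/2
= 418*417/2 = 87153


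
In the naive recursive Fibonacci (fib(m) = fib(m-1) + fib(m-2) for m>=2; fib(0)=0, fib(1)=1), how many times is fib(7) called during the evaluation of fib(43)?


Let N(m) = number of times fib(m) is called while evaluating fib(43).
N(43) = 1 (the initial call).
N(42) = 1 (only fib(43) calls it).
For 1 <= m <= 41: fib(m) is called by fib(m+1) and fib(m+2), so
  N(m) = N(m+1) + N(m+2).
fib(0) is called only by fib(2), so N(0) = N(2).
Walk down from m=43:
  N(43)=1, N(42)=1, N(41)=2, N(40)=3, N(39)=5, N(38)=8, N(37)=13, N(36)=21, N(35)=34, N(34)=55, N(33)=89, N(32)=144, N(31)=233, N(30)=377, N(29)=610, N(28)=987, N(27)=1597, N(26)=2584, N(25)=4181, N(24)=6765, N(23)=10946, N(22)=17711, N(21)=28657, N(20)=46368, N(19)=75025, N(18)=121393, N(17)=196418, N(16)=317811, N(15)=514229, N(14)=832040, N(13)=1346269, N(12)=2178309, N(11)=3524578, N(10)=5702887, N(9)=9227465, N(8)=14930352, N(7)=24157817
N(7) = 24157817


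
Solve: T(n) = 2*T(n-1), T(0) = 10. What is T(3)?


Unrolling:
T(3) = 2*T(2) = 2^2*T(1) = ... = 2^3*T(0)
= 2^3 * 10
= 8 * 10 = 80


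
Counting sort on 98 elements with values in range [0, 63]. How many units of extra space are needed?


Output array size: 98 (to store sorted result)
Count array size: 64 (one slot per possible value, range 0 to 63)
Total extra space = 98 + 64 = 162


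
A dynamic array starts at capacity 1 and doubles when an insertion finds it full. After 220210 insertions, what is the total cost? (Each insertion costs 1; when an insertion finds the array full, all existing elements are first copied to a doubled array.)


Insertion cost: 220210 (one per element)
Resizes occur just before inserting elements 2, 3, 5, 9, ...
Elements copied at each resize: 1 + 2 + 4 + 8 + 16 + 32 + 64 + 128 + 256 + 512 + 1024 + 2048 + 4096 + 8192 + 16384 + 32768 + 65536 + 131072
Sum of copies = 262143 (geometric series: 2^k - 1)
Total = 220210 + 262143 = 482353


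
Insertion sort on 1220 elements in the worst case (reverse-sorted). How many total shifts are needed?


In the worst case (reverse-sorted), each element shifts past all previous:
  Element 1: 1 shifts
  Element 2: 2 shifts
  Element 3: 3 shifts
  Element 4: 4 shifts
  Element 5: 5 shifts
  ...
  Element 1219: 1219 shifts
Total = 1 + 2 + ... + 1219
= 1220*(1220-1)/2 = 743590


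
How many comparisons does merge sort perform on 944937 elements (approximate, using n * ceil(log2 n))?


Recursion depth: ceil(log2(944937)) = 20
Each recursion level merges n = 944937 elements
Total = 944937 * 20 = 18898740


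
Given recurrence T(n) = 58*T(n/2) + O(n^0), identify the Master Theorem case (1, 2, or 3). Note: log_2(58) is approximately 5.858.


Master Theorem parameters: a=58, b=2, c=0
log_b(a) = 5.858
Compare b^c with a: 2^0 = 1 < 58, so c < log_b(a).
Comparing c=0 vs log_b(a)=5.858:
0 < 5.858 => Case 1
Result: T(n) = O(n^(log_2 58)) ~ O(n^5.858)
Master Theorem case = 1


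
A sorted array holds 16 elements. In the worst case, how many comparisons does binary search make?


Halving sequence: 16 -> 8 -> 4 -> 2 -> 1
Number of halvings = 4
Max comparisons = 4 + 1 = 5


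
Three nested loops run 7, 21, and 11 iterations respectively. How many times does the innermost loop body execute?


Loop 1 (outermost): 7 iterations
Loop 2 (middle): 21 iterations per outer
Loop 3 (innermost): 11 iterations per middle
Total = 7 * 21 * 11 = 1617


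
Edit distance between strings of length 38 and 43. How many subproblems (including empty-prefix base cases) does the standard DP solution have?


The table includes base cases (empty prefixes).
Rows: (m+1) = 39
Columns: (n+1) = 44
Total = 39 * 44 = 1716
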